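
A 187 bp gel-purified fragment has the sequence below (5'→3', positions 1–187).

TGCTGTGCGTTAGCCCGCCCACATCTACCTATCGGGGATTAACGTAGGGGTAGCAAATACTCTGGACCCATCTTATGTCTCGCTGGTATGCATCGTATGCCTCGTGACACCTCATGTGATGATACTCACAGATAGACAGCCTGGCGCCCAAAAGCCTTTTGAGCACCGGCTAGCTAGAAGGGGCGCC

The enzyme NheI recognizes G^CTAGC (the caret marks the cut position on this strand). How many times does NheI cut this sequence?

1

GCTAGC occurs starting at position 169.
NheI cuts at 1 site.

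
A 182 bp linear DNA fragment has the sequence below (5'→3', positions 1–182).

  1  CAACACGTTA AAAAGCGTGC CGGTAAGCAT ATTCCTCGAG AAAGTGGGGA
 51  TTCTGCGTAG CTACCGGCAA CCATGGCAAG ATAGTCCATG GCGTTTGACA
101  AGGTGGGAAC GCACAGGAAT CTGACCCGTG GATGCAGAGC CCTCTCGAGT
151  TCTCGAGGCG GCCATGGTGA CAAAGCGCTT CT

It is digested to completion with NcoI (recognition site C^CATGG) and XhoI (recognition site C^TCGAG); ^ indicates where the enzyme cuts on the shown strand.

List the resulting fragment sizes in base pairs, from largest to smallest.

58, 36, 35, 20, 15, 10, 8 bp

NcoI sites (CCATGG) start at positions 71, 86, 162.
NcoI cuts after the first base of each site, so after positions 71, 86, 162.
XhoI sites (CTCGAG) start at positions 35, 144, 152.
XhoI cuts after the first base of each site, so after positions 35, 144, 152.
Combined cut positions: 35, 71, 86, 144, 152, 162.
Linear molecule, 6 cuts → 7 fragments:
  1–35 → 35 bp
  36–71 → 36 bp
  72–86 → 15 bp
  87–144 → 58 bp
  145–152 → 8 bp
  153–162 → 10 bp
  163–182 → 20 bp
Sorted largest to smallest: 58, 36, 35, 20, 15, 10, 8 bp.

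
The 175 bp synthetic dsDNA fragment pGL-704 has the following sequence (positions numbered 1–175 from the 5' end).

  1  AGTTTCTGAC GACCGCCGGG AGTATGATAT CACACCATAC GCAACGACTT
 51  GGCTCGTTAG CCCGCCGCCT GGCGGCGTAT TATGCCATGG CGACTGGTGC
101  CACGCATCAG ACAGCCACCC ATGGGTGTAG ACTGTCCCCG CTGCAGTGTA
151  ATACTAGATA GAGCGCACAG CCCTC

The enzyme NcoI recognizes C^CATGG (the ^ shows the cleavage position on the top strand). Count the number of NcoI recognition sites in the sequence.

CCATGG occurs starting at positions 85, 119.
NcoI cuts at 2 sites.

2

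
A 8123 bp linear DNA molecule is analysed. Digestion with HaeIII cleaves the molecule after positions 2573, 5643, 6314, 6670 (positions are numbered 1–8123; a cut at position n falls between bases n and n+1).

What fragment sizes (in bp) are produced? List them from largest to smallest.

Linear molecule, 4 cuts → 5 fragments:
  2573 − 0 = 2573 bp
  5643 − 2573 = 3070 bp
  6314 − 5643 = 671 bp
  6670 − 6314 = 356 bp
  8123 − 6670 = 1453 bp
Sorted largest to smallest: 3070, 2573, 1453, 671, 356 bp.

3070, 2573, 1453, 671, 356 bp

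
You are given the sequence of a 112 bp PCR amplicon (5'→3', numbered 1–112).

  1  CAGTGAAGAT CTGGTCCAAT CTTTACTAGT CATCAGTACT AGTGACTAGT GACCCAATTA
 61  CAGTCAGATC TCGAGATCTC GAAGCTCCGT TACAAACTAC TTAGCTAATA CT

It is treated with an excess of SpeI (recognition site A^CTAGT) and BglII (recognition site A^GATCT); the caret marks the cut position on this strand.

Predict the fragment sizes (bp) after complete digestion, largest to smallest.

SpeI sites (ACTAGT) start at positions 25, 38, 45.
SpeI cuts after the first base of each site, so after positions 25, 38, 45.
BglII sites (AGATCT) start at positions 7, 66, 74.
BglII cuts after the first base of each site, so after positions 7, 66, 74.
Combined cut positions: 7, 25, 38, 45, 66, 74.
Linear molecule, 6 cuts → 7 fragments:
  1–7 → 7 bp
  8–25 → 18 bp
  26–38 → 13 bp
  39–45 → 7 bp
  46–66 → 21 bp
  67–74 → 8 bp
  75–112 → 38 bp
Sorted largest to smallest: 38, 21, 18, 13, 8, 7, 7 bp.

38, 21, 18, 13, 8, 7, 7 bp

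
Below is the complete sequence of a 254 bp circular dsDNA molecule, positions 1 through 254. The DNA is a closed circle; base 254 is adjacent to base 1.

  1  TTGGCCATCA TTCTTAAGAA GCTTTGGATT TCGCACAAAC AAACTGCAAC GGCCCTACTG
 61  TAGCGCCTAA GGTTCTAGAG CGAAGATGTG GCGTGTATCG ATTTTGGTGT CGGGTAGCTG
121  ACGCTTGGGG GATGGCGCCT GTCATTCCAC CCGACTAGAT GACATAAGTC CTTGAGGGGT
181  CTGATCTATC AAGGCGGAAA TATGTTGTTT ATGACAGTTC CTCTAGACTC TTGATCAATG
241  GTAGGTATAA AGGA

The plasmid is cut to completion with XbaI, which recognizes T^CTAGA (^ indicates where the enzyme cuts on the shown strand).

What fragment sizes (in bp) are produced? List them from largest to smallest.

XbaI sites (TCTAGA) start at positions 74, 222.
XbaI cuts after the first base of each site, so after positions 74, 222.
Circular molecule, 2 cuts → 2 fragments:
  75–222 → 148 bp
  223–254 then 1–74 → 32 + 74 = 106 bp
Sorted largest to smallest: 148, 106 bp.

148, 106 bp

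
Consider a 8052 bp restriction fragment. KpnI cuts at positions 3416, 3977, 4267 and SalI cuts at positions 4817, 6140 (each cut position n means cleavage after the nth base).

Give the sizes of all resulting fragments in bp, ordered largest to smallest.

3416, 1912, 1323, 561, 550, 290 bp

Combined cut positions (sorted): 3416, 3977, 4267, 4817, 6140.
Linear molecule, 5 cuts → 6 fragments:
  3416 − 0 = 3416 bp
  3977 − 3416 = 561 bp
  4267 − 3977 = 290 bp
  4817 − 4267 = 550 bp
  6140 − 4817 = 1323 bp
  8052 − 6140 = 1912 bp
Sorted largest to smallest: 3416, 1912, 1323, 561, 550, 290 bp.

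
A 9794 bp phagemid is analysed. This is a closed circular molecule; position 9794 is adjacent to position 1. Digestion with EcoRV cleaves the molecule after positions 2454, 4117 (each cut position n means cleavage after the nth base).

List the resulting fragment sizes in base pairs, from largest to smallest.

8131, 1663 bp

Circular molecule, 2 cuts → 2 fragments:
  4117 − 2454 = 1663 bp
  wrap: 9794 − 4117 + 2454 = 8131 bp
Sorted largest to smallest: 8131, 1663 bp.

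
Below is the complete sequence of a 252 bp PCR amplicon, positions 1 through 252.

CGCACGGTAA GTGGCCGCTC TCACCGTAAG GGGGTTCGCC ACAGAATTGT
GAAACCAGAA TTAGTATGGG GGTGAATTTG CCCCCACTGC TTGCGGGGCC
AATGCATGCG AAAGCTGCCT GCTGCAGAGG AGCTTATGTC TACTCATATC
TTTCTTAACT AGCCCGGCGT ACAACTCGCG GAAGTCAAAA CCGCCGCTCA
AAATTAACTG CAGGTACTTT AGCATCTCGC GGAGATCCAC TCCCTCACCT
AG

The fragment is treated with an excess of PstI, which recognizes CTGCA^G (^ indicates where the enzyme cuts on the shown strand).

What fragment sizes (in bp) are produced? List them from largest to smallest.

126, 86, 40 bp

PstI sites (CTGCAG) start at positions 122, 208.
PstI cuts after base 5 of each site (before the last base), so after positions 126, 212.
Linear molecule, 2 cuts → 3 fragments:
  1–126 → 126 bp
  127–212 → 86 bp
  213–252 → 40 bp
Sorted largest to smallest: 126, 86, 40 bp.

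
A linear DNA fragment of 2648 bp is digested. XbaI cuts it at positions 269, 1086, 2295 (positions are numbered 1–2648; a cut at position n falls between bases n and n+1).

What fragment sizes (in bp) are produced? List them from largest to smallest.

Linear molecule, 3 cuts → 4 fragments:
  269 − 0 = 269 bp
  1086 − 269 = 817 bp
  2295 − 1086 = 1209 bp
  2648 − 2295 = 353 bp
Sorted largest to smallest: 1209, 817, 353, 269 bp.

1209, 817, 353, 269 bp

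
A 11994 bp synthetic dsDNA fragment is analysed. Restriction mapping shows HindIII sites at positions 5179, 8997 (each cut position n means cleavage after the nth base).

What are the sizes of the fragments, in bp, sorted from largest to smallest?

Linear molecule, 2 cuts → 3 fragments:
  5179 − 0 = 5179 bp
  8997 − 5179 = 3818 bp
  11994 − 8997 = 2997 bp
Sorted largest to smallest: 5179, 3818, 2997 bp.

5179, 3818, 2997 bp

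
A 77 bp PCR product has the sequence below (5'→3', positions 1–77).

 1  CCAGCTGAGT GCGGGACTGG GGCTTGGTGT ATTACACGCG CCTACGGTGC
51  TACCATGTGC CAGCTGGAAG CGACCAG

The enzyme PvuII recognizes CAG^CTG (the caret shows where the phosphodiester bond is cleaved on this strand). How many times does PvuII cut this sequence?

2

CAGCTG occurs starting at positions 2, 61.
PvuII cuts at 2 sites.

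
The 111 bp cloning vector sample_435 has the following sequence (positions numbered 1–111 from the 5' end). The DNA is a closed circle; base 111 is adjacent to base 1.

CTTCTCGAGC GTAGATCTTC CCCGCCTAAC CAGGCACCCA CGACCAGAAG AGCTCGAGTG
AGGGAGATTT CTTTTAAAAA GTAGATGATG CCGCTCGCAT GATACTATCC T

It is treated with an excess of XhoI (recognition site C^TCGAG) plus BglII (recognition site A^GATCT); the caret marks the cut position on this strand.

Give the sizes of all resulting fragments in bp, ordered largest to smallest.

62, 40, 9 bp

XhoI sites (CTCGAG) start at positions 4, 53.
XhoI cuts after the first base of each site, so after positions 4, 53.
The BglII site (AGATCT) starts at position 13.
BglII cuts after the first base of each site, so after position 13.
Combined cut positions: 4, 13, 53.
Circular molecule, 3 cuts → 3 fragments:
  5–13 → 9 bp
  14–53 → 40 bp
  54–111 then 1–4 → 58 + 4 = 62 bp
Sorted largest to smallest: 62, 40, 9 bp.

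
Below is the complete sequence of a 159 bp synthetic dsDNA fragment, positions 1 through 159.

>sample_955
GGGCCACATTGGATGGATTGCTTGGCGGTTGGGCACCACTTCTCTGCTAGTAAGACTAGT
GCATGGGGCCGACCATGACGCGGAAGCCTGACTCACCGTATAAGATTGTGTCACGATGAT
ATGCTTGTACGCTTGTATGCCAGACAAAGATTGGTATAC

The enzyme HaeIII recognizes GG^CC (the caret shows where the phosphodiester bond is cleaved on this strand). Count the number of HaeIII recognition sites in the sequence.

GGCC occurs starting at positions 2, 67.
HaeIII cuts at 2 sites.

2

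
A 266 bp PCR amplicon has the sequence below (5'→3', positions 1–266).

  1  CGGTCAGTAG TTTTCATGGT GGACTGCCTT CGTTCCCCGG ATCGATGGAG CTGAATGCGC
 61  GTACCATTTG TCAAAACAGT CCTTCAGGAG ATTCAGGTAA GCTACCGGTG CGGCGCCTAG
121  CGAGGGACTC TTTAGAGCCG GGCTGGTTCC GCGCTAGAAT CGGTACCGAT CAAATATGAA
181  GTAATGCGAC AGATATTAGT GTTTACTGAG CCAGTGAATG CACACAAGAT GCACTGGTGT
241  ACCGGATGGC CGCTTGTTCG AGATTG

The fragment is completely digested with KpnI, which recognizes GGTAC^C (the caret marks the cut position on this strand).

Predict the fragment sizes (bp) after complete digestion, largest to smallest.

166, 100 bp

The KpnI site (GGTACC) starts at position 162.
KpnI cuts after base 5 of each site (before the last base), so after position 166.
Linear molecule, 1 cut → 2 fragments:
  1–166 → 166 bp
  167–266 → 100 bp
Sorted largest to smallest: 166, 100 bp.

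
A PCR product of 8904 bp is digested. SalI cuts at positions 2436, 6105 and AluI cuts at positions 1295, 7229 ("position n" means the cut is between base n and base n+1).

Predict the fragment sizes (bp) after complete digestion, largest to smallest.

3669, 1675, 1295, 1141, 1124 bp

Combined cut positions (sorted): 1295, 2436, 6105, 7229.
Linear molecule, 4 cuts → 5 fragments:
  1295 − 0 = 1295 bp
  2436 − 1295 = 1141 bp
  6105 − 2436 = 3669 bp
  7229 − 6105 = 1124 bp
  8904 − 7229 = 1675 bp
Sorted largest to smallest: 3669, 1675, 1295, 1141, 1124 bp.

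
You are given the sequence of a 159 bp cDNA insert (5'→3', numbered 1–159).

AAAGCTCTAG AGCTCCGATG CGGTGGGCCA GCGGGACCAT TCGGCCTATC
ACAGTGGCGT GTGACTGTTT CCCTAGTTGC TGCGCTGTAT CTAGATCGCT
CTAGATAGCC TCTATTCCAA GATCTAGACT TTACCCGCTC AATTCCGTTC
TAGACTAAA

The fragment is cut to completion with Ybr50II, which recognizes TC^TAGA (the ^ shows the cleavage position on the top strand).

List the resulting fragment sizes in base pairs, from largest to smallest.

Ybr50II sites (TCTAGA) start at positions 6, 90, 100, 123, 149.
Ybr50II cuts after base 2 of each site, so after positions 7, 91, 101, 124, 150.
Linear molecule, 5 cuts → 6 fragments:
  1–7 → 7 bp
  8–91 → 84 bp
  92–101 → 10 bp
  102–124 → 23 bp
  125–150 → 26 bp
  151–159 → 9 bp
Sorted largest to smallest: 84, 26, 23, 10, 9, 7 bp.

84, 26, 23, 10, 9, 7 bp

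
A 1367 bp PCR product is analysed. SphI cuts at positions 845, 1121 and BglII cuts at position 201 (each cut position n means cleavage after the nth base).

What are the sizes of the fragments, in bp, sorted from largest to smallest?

Combined cut positions (sorted): 201, 845, 1121.
Linear molecule, 3 cuts → 4 fragments:
  201 − 0 = 201 bp
  845 − 201 = 644 bp
  1121 − 845 = 276 bp
  1367 − 1121 = 246 bp
Sorted largest to smallest: 644, 276, 246, 201 bp.

644, 276, 246, 201 bp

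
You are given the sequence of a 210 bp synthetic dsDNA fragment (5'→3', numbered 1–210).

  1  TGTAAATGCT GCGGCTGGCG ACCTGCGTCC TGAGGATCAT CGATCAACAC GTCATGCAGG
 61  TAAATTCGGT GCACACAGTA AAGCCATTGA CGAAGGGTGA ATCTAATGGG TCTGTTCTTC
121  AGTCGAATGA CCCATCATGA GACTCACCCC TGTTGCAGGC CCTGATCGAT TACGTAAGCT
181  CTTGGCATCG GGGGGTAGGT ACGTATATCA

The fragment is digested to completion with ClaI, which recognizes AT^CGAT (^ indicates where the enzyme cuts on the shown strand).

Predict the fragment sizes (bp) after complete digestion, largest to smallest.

ClaI sites (ATCGAT) start at positions 39, 165.
ClaI cuts after base 2 of each site, so after positions 40, 166.
Linear molecule, 2 cuts → 3 fragments:
  1–40 → 40 bp
  41–166 → 126 bp
  167–210 → 44 bp
Sorted largest to smallest: 126, 44, 40 bp.

126, 44, 40 bp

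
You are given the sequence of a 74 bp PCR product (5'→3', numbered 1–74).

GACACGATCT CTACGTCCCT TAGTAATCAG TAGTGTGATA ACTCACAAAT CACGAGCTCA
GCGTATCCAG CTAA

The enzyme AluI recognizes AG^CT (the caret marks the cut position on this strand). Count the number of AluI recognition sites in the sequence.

2

AGCT occurs starting at positions 55, 69.
AluI cuts at 2 sites.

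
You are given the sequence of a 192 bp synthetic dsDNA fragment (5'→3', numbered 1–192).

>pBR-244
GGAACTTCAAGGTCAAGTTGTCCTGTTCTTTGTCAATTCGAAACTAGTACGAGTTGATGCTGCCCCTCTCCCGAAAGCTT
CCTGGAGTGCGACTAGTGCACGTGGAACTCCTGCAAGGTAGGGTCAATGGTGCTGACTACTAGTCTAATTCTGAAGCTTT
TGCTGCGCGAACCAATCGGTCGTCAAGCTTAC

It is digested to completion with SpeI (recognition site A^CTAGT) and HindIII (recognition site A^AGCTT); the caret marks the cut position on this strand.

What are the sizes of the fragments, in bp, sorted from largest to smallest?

47, 43, 32, 31, 17, 15, 7 bp

SpeI sites (ACTAGT) start at positions 43, 92, 139.
SpeI cuts after the first base of each site, so after positions 43, 92, 139.
HindIII sites (AAGCTT) start at positions 75, 154, 185.
HindIII cuts after the first base of each site, so after positions 75, 154, 185.
Combined cut positions: 43, 75, 92, 139, 154, 185.
Linear molecule, 6 cuts → 7 fragments:
  1–43 → 43 bp
  44–75 → 32 bp
  76–92 → 17 bp
  93–139 → 47 bp
  140–154 → 15 bp
  155–185 → 31 bp
  186–192 → 7 bp
Sorted largest to smallest: 47, 43, 32, 31, 17, 15, 7 bp.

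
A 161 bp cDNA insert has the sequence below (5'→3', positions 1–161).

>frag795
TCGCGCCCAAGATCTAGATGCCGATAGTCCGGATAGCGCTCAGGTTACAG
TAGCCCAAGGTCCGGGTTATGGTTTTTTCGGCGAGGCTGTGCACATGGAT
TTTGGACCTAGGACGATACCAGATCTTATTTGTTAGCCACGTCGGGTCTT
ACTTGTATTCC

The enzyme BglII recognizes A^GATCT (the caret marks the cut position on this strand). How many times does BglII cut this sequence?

2

AGATCT occurs starting at positions 10, 121.
BglII cuts at 2 sites.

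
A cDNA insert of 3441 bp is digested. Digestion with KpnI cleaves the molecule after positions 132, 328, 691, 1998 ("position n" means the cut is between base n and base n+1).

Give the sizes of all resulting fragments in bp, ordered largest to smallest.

1443, 1307, 363, 196, 132 bp

Linear molecule, 4 cuts → 5 fragments:
  132 − 0 = 132 bp
  328 − 132 = 196 bp
  691 − 328 = 363 bp
  1998 − 691 = 1307 bp
  3441 − 1998 = 1443 bp
Sorted largest to smallest: 1443, 1307, 363, 196, 132 bp.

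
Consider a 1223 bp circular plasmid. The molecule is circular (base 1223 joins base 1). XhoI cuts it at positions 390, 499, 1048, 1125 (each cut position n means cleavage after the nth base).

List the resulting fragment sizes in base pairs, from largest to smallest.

549, 488, 109, 77 bp

Circular molecule, 4 cuts → 4 fragments:
  499 − 390 = 109 bp
  1048 − 499 = 549 bp
  1125 − 1048 = 77 bp
  wrap: 1223 − 1125 + 390 = 488 bp
Sorted largest to smallest: 549, 488, 109, 77 bp.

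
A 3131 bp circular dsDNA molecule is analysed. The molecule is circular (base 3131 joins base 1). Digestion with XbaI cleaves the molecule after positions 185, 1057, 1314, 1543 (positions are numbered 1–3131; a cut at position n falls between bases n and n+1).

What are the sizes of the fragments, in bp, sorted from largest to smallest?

Circular molecule, 4 cuts → 4 fragments:
  1057 − 185 = 872 bp
  1314 − 1057 = 257 bp
  1543 − 1314 = 229 bp
  wrap: 3131 − 1543 + 185 = 1773 bp
Sorted largest to smallest: 1773, 872, 257, 229 bp.

1773, 872, 257, 229 bp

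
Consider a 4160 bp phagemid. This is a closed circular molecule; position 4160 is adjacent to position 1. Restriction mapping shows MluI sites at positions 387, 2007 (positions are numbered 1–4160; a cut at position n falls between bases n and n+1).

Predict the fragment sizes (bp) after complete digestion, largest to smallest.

2540, 1620 bp

Circular molecule, 2 cuts → 2 fragments:
  2007 − 387 = 1620 bp
  wrap: 4160 − 2007 + 387 = 2540 bp
Sorted largest to smallest: 2540, 1620 bp.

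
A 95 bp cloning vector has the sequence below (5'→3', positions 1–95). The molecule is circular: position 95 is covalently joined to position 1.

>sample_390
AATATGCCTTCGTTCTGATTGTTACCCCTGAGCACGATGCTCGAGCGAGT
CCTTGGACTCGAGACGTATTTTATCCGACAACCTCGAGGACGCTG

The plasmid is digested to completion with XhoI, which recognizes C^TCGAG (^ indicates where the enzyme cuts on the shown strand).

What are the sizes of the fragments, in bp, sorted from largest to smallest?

52, 25, 18 bp

XhoI sites (CTCGAG) start at positions 40, 58, 83.
XhoI cuts after the first base of each site, so after positions 40, 58, 83.
Circular molecule, 3 cuts → 3 fragments:
  41–58 → 18 bp
  59–83 → 25 bp
  84–95 then 1–40 → 12 + 40 = 52 bp
Sorted largest to smallest: 52, 25, 18 bp.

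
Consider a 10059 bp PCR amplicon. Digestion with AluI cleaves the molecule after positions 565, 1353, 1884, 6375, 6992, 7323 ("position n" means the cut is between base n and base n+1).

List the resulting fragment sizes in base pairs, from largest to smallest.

Linear molecule, 6 cuts → 7 fragments:
  565 − 0 = 565 bp
  1353 − 565 = 788 bp
  1884 − 1353 = 531 bp
  6375 − 1884 = 4491 bp
  6992 − 6375 = 617 bp
  7323 − 6992 = 331 bp
  10059 − 7323 = 2736 bp
Sorted largest to smallest: 4491, 2736, 788, 617, 565, 531, 331 bp.

4491, 2736, 788, 617, 565, 531, 331 bp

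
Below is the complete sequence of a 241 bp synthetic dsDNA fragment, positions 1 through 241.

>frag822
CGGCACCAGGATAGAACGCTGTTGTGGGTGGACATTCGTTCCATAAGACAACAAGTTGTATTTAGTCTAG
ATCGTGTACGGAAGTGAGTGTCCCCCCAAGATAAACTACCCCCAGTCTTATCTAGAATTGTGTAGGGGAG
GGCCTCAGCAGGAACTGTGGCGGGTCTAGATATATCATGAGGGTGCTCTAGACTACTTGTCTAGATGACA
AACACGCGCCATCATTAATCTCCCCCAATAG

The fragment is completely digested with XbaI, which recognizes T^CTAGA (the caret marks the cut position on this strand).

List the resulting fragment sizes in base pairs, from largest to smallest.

XbaI sites (TCTAGA) start at positions 66, 121, 165, 187, 200.
XbaI cuts after the first base of each site, so after positions 66, 121, 165, 187, 200.
Linear molecule, 5 cuts → 6 fragments:
  1–66 → 66 bp
  67–121 → 55 bp
  122–165 → 44 bp
  166–187 → 22 bp
  188–200 → 13 bp
  201–241 → 41 bp
Sorted largest to smallest: 66, 55, 44, 41, 22, 13 bp.

66, 55, 44, 41, 22, 13 bp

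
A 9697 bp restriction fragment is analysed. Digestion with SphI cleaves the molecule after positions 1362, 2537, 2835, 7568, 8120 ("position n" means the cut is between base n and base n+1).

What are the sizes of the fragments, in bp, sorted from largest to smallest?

Linear molecule, 5 cuts → 6 fragments:
  1362 − 0 = 1362 bp
  2537 − 1362 = 1175 bp
  2835 − 2537 = 298 bp
  7568 − 2835 = 4733 bp
  8120 − 7568 = 552 bp
  9697 − 8120 = 1577 bp
Sorted largest to smallest: 4733, 1577, 1362, 1175, 552, 298 bp.

4733, 1577, 1362, 1175, 552, 298 bp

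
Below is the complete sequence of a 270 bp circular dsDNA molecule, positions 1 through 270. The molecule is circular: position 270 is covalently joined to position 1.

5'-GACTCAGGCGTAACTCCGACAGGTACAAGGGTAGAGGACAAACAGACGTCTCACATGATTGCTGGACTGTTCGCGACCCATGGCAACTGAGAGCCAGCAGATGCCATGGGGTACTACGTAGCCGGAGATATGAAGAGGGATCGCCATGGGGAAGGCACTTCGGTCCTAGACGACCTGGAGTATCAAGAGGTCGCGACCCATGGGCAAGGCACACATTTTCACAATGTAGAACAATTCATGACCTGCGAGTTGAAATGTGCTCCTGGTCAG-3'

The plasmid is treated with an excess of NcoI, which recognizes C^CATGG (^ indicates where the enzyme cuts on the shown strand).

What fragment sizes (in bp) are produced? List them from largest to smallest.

NcoI sites (CCATGG) start at positions 78, 104, 144, 198.
NcoI cuts after the first base of each site, so after positions 78, 104, 144, 198.
Circular molecule, 4 cuts → 4 fragments:
  79–104 → 26 bp
  105–144 → 40 bp
  145–198 → 54 bp
  199–270 then 1–78 → 72 + 78 = 150 bp
Sorted largest to smallest: 150, 54, 40, 26 bp.

150, 54, 40, 26 bp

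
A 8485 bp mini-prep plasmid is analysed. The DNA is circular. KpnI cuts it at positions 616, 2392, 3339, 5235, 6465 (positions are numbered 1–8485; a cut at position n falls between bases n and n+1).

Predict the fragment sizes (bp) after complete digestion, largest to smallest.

2636, 1896, 1776, 1230, 947 bp

Circular molecule, 5 cuts → 5 fragments:
  2392 − 616 = 1776 bp
  3339 − 2392 = 947 bp
  5235 − 3339 = 1896 bp
  6465 − 5235 = 1230 bp
  wrap: 8485 − 6465 + 616 = 2636 bp
Sorted largest to smallest: 2636, 1896, 1776, 1230, 947 bp.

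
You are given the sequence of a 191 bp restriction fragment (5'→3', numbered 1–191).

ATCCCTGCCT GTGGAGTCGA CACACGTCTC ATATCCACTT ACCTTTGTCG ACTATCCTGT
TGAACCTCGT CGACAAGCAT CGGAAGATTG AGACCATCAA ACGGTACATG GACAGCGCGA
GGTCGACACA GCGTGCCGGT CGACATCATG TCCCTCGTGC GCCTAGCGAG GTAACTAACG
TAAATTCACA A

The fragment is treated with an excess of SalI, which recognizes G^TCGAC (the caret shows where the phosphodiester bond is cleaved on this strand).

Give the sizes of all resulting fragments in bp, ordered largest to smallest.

SalI sites (GTCGAC) start at positions 16, 47, 69, 122, 139.
SalI cuts after the first base of each site, so after positions 16, 47, 69, 122, 139.
Linear molecule, 5 cuts → 6 fragments:
  1–16 → 16 bp
  17–47 → 31 bp
  48–69 → 22 bp
  70–122 → 53 bp
  123–139 → 17 bp
  140–191 → 52 bp
Sorted largest to smallest: 53, 52, 31, 22, 17, 16 bp.

53, 52, 31, 22, 17, 16 bp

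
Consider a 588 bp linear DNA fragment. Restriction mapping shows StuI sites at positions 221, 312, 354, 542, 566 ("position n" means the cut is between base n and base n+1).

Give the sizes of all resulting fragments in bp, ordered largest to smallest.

221, 188, 91, 42, 24, 22 bp

Linear molecule, 5 cuts → 6 fragments:
  221 − 0 = 221 bp
  312 − 221 = 91 bp
  354 − 312 = 42 bp
  542 − 354 = 188 bp
  566 − 542 = 24 bp
  588 − 566 = 22 bp
Sorted largest to smallest: 221, 188, 91, 42, 24, 22 bp.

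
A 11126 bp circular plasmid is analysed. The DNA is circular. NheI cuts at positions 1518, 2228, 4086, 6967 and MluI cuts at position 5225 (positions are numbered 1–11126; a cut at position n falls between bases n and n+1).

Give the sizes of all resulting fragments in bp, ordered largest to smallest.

5677, 1858, 1742, 1139, 710 bp

Combined cut positions (sorted): 1518, 2228, 4086, 5225, 6967.
Circular molecule, 5 cuts → 5 fragments:
  2228 − 1518 = 710 bp
  4086 − 2228 = 1858 bp
  5225 − 4086 = 1139 bp
  6967 − 5225 = 1742 bp
  wrap: 11126 − 6967 + 1518 = 5677 bp
Sorted largest to smallest: 5677, 1858, 1742, 1139, 710 bp.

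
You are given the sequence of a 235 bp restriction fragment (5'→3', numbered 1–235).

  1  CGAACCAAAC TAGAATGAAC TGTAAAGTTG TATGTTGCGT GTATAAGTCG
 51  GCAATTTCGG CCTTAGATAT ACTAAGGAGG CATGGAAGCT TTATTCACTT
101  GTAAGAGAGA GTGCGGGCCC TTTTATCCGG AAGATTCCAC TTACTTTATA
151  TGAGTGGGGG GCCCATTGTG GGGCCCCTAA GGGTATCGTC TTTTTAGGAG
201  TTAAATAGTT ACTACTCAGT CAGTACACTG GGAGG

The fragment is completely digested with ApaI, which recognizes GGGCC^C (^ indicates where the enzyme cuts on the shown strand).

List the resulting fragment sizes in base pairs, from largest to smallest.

119, 60, 44, 12 bp

ApaI sites (GGGCCC) start at positions 115, 159, 171.
ApaI cuts after base 5 of each site (before the last base), so after positions 119, 163, 175.
Linear molecule, 3 cuts → 4 fragments:
  1–119 → 119 bp
  120–163 → 44 bp
  164–175 → 12 bp
  176–235 → 60 bp
Sorted largest to smallest: 119, 60, 44, 12 bp.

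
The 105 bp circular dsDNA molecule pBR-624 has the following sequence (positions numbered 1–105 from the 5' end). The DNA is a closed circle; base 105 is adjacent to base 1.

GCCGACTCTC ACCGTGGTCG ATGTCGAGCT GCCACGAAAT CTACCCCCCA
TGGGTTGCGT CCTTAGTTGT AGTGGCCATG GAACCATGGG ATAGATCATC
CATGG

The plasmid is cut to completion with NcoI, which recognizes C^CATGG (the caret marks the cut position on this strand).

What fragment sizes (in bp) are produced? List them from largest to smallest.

NcoI sites (CCATGG) start at positions 48, 76, 84, 100.
NcoI cuts after the first base of each site, so after positions 48, 76, 84, 100.
Circular molecule, 4 cuts → 4 fragments:
  49–76 → 28 bp
  77–84 → 8 bp
  85–100 → 16 bp
  101–105 then 1–48 → 5 + 48 = 53 bp
Sorted largest to smallest: 53, 28, 16, 8 bp.

53, 28, 16, 8 bp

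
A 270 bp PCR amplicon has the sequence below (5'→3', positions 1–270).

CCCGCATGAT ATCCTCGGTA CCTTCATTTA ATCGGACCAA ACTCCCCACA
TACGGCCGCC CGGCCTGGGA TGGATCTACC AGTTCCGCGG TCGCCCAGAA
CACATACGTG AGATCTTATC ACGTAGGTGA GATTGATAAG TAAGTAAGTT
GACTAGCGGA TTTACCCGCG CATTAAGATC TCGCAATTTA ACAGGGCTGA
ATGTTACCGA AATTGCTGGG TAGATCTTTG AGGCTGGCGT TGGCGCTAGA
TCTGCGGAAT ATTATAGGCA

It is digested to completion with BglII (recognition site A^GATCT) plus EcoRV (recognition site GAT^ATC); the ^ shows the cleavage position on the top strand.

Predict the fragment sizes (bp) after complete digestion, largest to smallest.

101, 65, 46, 26, 22, 10 bp

BglII sites (AGATCT) start at positions 111, 176, 222, 248.
BglII cuts after the first base of each site, so after positions 111, 176, 222, 248.
The EcoRV site (GATATC) starts at position 8.
EcoRV cuts after base 3 of each site, so after position 10.
Combined cut positions: 10, 111, 176, 222, 248.
Linear molecule, 5 cuts → 6 fragments:
  1–10 → 10 bp
  11–111 → 101 bp
  112–176 → 65 bp
  177–222 → 46 bp
  223–248 → 26 bp
  249–270 → 22 bp
Sorted largest to smallest: 101, 65, 46, 26, 22, 10 bp.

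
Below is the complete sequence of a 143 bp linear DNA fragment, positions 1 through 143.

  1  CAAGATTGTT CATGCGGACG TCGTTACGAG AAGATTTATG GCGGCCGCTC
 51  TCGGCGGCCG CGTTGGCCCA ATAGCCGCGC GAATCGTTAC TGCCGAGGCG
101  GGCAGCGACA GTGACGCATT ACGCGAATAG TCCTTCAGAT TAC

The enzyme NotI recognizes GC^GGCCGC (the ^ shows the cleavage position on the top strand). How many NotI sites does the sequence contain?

GCGGCCGC occurs starting at positions 41, 54.
NotI cuts at 2 sites.

2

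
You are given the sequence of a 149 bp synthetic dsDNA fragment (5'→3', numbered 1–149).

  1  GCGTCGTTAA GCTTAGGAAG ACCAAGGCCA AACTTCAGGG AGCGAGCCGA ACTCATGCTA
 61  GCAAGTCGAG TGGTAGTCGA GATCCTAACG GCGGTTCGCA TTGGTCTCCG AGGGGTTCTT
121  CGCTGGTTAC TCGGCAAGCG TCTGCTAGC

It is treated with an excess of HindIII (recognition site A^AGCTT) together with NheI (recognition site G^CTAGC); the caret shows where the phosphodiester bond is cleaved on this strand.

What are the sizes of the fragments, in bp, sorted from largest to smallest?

87, 48, 9, 5 bp

The HindIII site (AAGCTT) starts at position 9.
HindIII cuts after the first base of each site, so after position 9.
NheI sites (GCTAGC) start at positions 57, 144.
NheI cuts after the first base of each site, so after positions 57, 144.
Combined cut positions: 9, 57, 144.
Linear molecule, 3 cuts → 4 fragments:
  1–9 → 9 bp
  10–57 → 48 bp
  58–144 → 87 bp
  145–149 → 5 bp
Sorted largest to smallest: 87, 48, 9, 5 bp.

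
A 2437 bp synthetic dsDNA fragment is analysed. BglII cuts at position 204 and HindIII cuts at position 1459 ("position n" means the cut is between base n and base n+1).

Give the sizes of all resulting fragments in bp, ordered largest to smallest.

1255, 978, 204 bp

Combined cut positions (sorted): 204, 1459.
Linear molecule, 2 cuts → 3 fragments:
  204 − 0 = 204 bp
  1459 − 204 = 1255 bp
  2437 − 1459 = 978 bp
Sorted largest to smallest: 1255, 978, 204 bp.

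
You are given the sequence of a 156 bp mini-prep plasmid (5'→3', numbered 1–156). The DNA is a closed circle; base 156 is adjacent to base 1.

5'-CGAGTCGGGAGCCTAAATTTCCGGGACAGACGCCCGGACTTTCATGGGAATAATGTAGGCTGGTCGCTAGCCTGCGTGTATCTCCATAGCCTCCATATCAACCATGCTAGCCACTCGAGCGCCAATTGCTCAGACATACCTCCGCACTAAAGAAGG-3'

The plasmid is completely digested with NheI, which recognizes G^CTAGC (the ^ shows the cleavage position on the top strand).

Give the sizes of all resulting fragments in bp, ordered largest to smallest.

NheI sites (GCTAGC) start at positions 66, 106.
NheI cuts after the first base of each site, so after positions 66, 106.
Circular molecule, 2 cuts → 2 fragments:
  67–106 → 40 bp
  107–156 then 1–66 → 50 + 66 = 116 bp
Sorted largest to smallest: 116, 40 bp.

116, 40 bp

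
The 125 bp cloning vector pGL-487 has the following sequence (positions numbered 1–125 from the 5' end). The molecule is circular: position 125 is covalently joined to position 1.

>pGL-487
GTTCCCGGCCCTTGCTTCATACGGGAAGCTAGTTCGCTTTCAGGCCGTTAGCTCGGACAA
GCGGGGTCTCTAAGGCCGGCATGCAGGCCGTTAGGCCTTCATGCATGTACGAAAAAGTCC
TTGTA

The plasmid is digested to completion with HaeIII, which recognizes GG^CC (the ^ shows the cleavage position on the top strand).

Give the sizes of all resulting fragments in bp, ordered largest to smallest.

HaeIII sites (GGCC) start at positions 7, 43, 74, 86, 94.
HaeIII cuts after base 2 of each site, so after positions 8, 44, 75, 87, 95.
Circular molecule, 5 cuts → 5 fragments:
  9–44 → 36 bp
  45–75 → 31 bp
  76–87 → 12 bp
  88–95 → 8 bp
  96–125 then 1–8 → 30 + 8 = 38 bp
Sorted largest to smallest: 38, 36, 31, 12, 8 bp.

38, 36, 31, 12, 8 bp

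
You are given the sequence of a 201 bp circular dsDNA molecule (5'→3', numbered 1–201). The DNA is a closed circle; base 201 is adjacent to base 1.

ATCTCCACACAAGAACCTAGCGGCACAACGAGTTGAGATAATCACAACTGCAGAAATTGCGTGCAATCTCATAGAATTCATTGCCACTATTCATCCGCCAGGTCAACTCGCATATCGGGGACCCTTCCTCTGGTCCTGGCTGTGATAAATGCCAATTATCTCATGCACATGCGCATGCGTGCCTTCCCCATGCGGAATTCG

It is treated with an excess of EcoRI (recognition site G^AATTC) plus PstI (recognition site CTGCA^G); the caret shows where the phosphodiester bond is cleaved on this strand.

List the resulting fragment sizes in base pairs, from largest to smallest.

121, 58, 22 bp

EcoRI sites (GAATTC) start at positions 74, 195.
EcoRI cuts after the first base of each site, so after positions 74, 195.
The PstI site (CTGCAG) starts at position 48.
PstI cuts after base 5 of each site (before the last base), so after position 52.
Combined cut positions: 52, 74, 195.
Circular molecule, 3 cuts → 3 fragments:
  53–74 → 22 bp
  75–195 → 121 bp
  196–201 then 1–52 → 6 + 52 = 58 bp
Sorted largest to smallest: 121, 58, 22 bp.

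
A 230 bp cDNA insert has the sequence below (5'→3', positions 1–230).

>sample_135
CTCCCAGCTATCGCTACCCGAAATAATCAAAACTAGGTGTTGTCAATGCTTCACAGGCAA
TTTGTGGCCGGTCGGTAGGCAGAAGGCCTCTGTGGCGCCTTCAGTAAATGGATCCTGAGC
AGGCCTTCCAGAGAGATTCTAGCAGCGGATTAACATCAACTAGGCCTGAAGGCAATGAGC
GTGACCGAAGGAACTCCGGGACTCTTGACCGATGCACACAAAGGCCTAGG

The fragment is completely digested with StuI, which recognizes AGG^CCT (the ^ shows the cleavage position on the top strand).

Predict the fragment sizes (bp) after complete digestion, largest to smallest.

86, 60, 41, 37, 6 bp

StuI sites (AGGCCT) start at positions 84, 121, 162, 222.
StuI cuts after base 3 of each site, so after positions 86, 123, 164, 224.
Linear molecule, 4 cuts → 5 fragments:
  1–86 → 86 bp
  87–123 → 37 bp
  124–164 → 41 bp
  165–224 → 60 bp
  225–230 → 6 bp
Sorted largest to smallest: 86, 60, 41, 37, 6 bp.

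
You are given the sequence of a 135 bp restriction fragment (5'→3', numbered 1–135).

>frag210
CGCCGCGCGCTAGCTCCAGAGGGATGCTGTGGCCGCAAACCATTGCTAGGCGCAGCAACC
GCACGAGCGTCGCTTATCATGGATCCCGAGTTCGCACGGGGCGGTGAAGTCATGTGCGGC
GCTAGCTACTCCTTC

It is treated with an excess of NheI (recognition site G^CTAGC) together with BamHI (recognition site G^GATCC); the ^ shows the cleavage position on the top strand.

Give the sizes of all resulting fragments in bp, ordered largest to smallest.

72, 40, 14, 9 bp

NheI sites (GCTAGC) start at positions 9, 121.
NheI cuts after the first base of each site, so after positions 9, 121.
The BamHI site (GGATCC) starts at position 81.
BamHI cuts after the first base of each site, so after position 81.
Combined cut positions: 9, 81, 121.
Linear molecule, 3 cuts → 4 fragments:
  1–9 → 9 bp
  10–81 → 72 bp
  82–121 → 40 bp
  122–135 → 14 bp
Sorted largest to smallest: 72, 40, 14, 9 bp.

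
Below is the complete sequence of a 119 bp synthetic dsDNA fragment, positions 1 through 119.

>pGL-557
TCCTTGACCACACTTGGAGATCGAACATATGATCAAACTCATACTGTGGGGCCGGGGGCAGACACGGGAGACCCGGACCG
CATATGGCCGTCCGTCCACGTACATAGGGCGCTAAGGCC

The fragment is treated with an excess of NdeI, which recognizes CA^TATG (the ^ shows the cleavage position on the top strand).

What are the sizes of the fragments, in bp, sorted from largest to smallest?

NdeI sites (CATATG) start at positions 26, 81.
NdeI cuts after base 2 of each site, so after positions 27, 82.
Linear molecule, 2 cuts → 3 fragments:
  1–27 → 27 bp
  28–82 → 55 bp
  83–119 → 37 bp
Sorted largest to smallest: 55, 37, 27 bp.

55, 37, 27 bp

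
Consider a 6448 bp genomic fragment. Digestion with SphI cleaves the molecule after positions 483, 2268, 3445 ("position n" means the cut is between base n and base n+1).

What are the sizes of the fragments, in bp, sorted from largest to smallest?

Linear molecule, 3 cuts → 4 fragments:
  483 − 0 = 483 bp
  2268 − 483 = 1785 bp
  3445 − 2268 = 1177 bp
  6448 − 3445 = 3003 bp
Sorted largest to smallest: 3003, 1785, 1177, 483 bp.

3003, 1785, 1177, 483 bp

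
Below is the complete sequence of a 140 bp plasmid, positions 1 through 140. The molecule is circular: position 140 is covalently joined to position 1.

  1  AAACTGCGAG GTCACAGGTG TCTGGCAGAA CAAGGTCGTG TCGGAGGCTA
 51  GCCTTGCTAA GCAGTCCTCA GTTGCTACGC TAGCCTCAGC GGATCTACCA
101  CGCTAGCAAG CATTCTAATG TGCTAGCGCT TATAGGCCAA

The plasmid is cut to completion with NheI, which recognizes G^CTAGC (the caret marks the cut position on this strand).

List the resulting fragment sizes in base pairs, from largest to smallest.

NheI sites (GCTAGC) start at positions 47, 79, 102, 122.
NheI cuts after the first base of each site, so after positions 47, 79, 102, 122.
Circular molecule, 4 cuts → 4 fragments:
  48–79 → 32 bp
  80–102 → 23 bp
  103–122 → 20 bp
  123–140 then 1–47 → 18 + 47 = 65 bp
Sorted largest to smallest: 65, 32, 23, 20 bp.

65, 32, 23, 20 bp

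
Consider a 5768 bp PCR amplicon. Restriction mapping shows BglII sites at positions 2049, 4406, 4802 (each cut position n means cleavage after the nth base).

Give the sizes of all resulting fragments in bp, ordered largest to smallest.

Linear molecule, 3 cuts → 4 fragments:
  2049 − 0 = 2049 bp
  4406 − 2049 = 2357 bp
  4802 − 4406 = 396 bp
  5768 − 4802 = 966 bp
Sorted largest to smallest: 2357, 2049, 966, 396 bp.

2357, 2049, 966, 396 bp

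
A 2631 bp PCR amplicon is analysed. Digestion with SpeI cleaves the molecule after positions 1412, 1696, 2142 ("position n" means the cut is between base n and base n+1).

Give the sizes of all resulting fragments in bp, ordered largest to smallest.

Linear molecule, 3 cuts → 4 fragments:
  1412 − 0 = 1412 bp
  1696 − 1412 = 284 bp
  2142 − 1696 = 446 bp
  2631 − 2142 = 489 bp
Sorted largest to smallest: 1412, 489, 446, 284 bp.

1412, 489, 446, 284 bp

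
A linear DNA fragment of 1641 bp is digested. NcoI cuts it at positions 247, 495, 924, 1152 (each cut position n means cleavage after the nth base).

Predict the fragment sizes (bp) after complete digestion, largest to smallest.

Linear molecule, 4 cuts → 5 fragments:
  247 − 0 = 247 bp
  495 − 247 = 248 bp
  924 − 495 = 429 bp
  1152 − 924 = 228 bp
  1641 − 1152 = 489 bp
Sorted largest to smallest: 489, 429, 248, 247, 228 bp.

489, 429, 248, 247, 228 bp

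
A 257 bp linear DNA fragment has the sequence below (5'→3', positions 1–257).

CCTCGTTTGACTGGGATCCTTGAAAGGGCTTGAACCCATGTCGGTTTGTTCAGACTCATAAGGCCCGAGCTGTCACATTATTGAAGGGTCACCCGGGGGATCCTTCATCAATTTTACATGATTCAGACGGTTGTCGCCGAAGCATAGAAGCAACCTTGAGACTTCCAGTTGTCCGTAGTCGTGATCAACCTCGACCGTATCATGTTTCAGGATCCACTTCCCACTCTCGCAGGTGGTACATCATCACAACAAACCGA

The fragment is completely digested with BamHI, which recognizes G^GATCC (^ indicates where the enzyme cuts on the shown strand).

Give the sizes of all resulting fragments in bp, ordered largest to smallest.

BamHI sites (GGATCC) start at positions 14, 98, 210.
BamHI cuts after the first base of each site, so after positions 14, 98, 210.
Linear molecule, 3 cuts → 4 fragments:
  1–14 → 14 bp
  15–98 → 84 bp
  99–210 → 112 bp
  211–257 → 47 bp
Sorted largest to smallest: 112, 84, 47, 14 bp.

112, 84, 47, 14 bp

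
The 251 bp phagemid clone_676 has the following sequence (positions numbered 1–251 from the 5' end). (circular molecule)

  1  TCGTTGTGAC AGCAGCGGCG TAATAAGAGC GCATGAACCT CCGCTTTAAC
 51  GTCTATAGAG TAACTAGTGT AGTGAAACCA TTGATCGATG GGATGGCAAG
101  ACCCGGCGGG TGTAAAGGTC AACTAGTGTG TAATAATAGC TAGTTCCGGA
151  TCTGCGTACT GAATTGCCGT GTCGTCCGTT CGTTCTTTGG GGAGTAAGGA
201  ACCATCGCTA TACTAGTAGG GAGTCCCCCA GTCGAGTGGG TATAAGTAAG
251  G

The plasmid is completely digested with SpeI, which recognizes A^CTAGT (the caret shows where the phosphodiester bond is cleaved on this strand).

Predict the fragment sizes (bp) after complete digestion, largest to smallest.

102, 90, 59 bp

SpeI sites (ACTAGT) start at positions 63, 122, 212.
SpeI cuts after the first base of each site, so after positions 63, 122, 212.
Circular molecule, 3 cuts → 3 fragments:
  64–122 → 59 bp
  123–212 → 90 bp
  213–251 then 1–63 → 39 + 63 = 102 bp
Sorted largest to smallest: 102, 90, 59 bp.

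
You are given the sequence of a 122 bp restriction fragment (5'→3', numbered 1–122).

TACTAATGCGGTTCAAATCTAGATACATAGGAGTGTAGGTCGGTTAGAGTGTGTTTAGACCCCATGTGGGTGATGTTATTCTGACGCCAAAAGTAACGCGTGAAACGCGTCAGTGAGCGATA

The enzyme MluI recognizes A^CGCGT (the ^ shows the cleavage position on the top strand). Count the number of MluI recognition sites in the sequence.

ACGCGT occurs starting at positions 96, 105.
MluI cuts at 2 sites.

2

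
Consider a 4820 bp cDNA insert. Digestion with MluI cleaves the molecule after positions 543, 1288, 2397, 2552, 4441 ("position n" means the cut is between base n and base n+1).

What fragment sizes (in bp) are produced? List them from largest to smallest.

Linear molecule, 5 cuts → 6 fragments:
  543 − 0 = 543 bp
  1288 − 543 = 745 bp
  2397 − 1288 = 1109 bp
  2552 − 2397 = 155 bp
  4441 − 2552 = 1889 bp
  4820 − 4441 = 379 bp
Sorted largest to smallest: 1889, 1109, 745, 543, 379, 155 bp.

1889, 1109, 745, 543, 379, 155 bp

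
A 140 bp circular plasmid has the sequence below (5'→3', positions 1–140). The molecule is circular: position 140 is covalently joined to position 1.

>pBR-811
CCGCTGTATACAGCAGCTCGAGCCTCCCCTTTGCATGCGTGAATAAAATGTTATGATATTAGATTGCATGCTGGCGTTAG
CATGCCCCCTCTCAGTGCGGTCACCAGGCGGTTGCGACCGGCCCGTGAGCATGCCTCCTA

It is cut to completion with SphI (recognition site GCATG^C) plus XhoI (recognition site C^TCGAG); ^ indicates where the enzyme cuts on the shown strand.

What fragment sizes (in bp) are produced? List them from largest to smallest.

SphI sites (GCATGC) start at positions 33, 66, 80, 129.
SphI cuts after base 5 of each site (before the last base), so after positions 37, 70, 84, 133.
The XhoI site (CTCGAG) starts at position 17.
XhoI cuts after the first base of each site, so after position 17.
Combined cut positions: 17, 37, 70, 84, 133.
Circular molecule, 5 cuts → 5 fragments:
  18–37 → 20 bp
  38–70 → 33 bp
  71–84 → 14 bp
  85–133 → 49 bp
  134–140 then 1–17 → 7 + 17 = 24 bp
Sorted largest to smallest: 49, 33, 24, 20, 14 bp.

49, 33, 24, 20, 14 bp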